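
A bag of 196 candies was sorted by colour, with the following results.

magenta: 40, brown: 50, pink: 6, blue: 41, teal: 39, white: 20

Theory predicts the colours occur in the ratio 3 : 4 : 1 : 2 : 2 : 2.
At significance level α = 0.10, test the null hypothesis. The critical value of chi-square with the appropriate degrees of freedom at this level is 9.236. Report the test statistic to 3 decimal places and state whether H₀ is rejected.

17.952; reject

Ratio total = 14. Expected counts: 196×3/14 = 42, 196×4/14 = 56, 196×1/14 = 14, 196×2/14 = 28, 196×2/14 = 28, 196×2/14 = 28.
magenta: (40 − 42)²/42 = 4/42 = 0.0952
brown: (50 − 56)²/56 = 36/56 = 0.6429
pink: (6 − 14)²/14 = 64/14 = 4.5714
blue: (41 − 28)²/28 = 169/28 = 6.0357
teal: (39 − 28)²/28 = 121/28 = 4.3214
white: (20 − 28)²/28 = 64/28 = 2.2857
Sum = 17.952
df = 5. Since 17.952 > 9.236, we reject H₀.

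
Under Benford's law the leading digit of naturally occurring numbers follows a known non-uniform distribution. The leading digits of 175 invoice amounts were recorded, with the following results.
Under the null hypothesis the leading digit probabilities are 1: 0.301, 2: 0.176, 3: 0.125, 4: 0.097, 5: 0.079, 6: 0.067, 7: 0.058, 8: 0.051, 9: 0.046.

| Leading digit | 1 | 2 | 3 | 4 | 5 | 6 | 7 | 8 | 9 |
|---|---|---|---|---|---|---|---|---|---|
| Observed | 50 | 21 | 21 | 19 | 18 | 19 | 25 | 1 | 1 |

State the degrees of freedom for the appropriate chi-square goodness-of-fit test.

There are k = 9 categories and no parameters were estimated from the data, so df = 9 − 1 = 8.

8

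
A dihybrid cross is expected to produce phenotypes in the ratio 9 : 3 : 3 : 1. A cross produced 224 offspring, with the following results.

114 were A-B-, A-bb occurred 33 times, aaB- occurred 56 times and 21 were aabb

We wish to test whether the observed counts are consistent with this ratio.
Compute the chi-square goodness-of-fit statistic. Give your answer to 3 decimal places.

11.238

Ratio total = 16. Expected counts: 224×9/16 = 126, 224×3/16 = 42, 224×3/16 = 42, 224×1/16 = 14.
cat         O        E   (O−E)²/E
A-B-      114      126     1.1429
A-bb       33       42     1.9286
aaB-       56       42     4.6667
aabb       21       14     3.5000
Sum = 11.238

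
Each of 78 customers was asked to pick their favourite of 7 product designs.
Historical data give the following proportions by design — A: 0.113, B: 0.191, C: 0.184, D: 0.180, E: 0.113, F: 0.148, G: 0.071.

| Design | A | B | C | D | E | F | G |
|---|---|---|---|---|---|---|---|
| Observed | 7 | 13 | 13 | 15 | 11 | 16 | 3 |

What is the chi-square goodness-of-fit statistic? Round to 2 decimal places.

4.23

Expected counts E_i = n·p_i: 78×0.113 = 8.814, 78×0.191 = 14.898, 78×0.184 = 14.352, 78×0.180 = 14.04, 78×0.113 = 8.814, 78×0.148 = 11.544, 78×0.071 = 5.538.
A: (7 − 8.814)²/8.814 = 3.290596/8.814 = 0.373
B: (13 − 14.898)²/14.898 = 3.602404/14.898 = 0.242
C: (13 − 14.352)²/14.352 = 1.827904/14.352 = 0.127
D: (15 − 14.04)²/14.04 = 0.9216/14.04 = 0.066
E: (11 − 8.814)²/8.814 = 4.778596/8.814 = 0.542
F: (16 − 11.544)²/11.544 = 19.855936/11.544 = 1.720
G: (3 − 5.538)²/5.538 = 6.441444/5.538 = 1.163
Sum = 4.23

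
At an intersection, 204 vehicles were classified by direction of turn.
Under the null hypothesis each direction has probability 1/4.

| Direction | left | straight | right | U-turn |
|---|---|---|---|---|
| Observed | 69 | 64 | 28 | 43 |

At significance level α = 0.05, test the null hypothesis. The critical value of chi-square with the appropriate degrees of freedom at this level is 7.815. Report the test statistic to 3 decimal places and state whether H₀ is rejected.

21.294; reject

Under H₀ each category has probability 1/4, so each expected count is 204/4 = 51.
cat           O        E   (O−E)²/E
left         69       51     6.3529
straight     64       51     3.3137
right        28       51    10.3725
U-turn       43       51     1.2549
Sum = 21.294
df = 3. Since 21.294 > 7.815, we reject H₀.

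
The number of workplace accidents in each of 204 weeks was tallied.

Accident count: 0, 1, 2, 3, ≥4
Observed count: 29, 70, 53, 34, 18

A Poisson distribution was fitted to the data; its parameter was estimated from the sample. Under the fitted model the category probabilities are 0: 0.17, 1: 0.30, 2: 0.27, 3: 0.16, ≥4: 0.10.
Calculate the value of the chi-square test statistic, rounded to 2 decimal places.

2.61

Expected counts E_i = n·p_i: 204×0.17 = 34.68, 204×0.30 = 61.2, 204×0.27 = 55.08, 204×0.16 = 32.64, 204×0.10 = 20.4.
0: (29 − 34.68)²/34.68 = 32.2624/34.68 = 0.930
1: (70 − 61.2)²/61.2 = 77.44/61.2 = 1.265
2: (53 − 55.08)²/55.08 = 4.3264/55.08 = 0.079
3: (34 − 32.64)²/32.64 = 1.8496/32.64 = 0.057
≥4: (18 − 20.4)²/20.4 = 5.76/20.4 = 0.282
Sum = 2.61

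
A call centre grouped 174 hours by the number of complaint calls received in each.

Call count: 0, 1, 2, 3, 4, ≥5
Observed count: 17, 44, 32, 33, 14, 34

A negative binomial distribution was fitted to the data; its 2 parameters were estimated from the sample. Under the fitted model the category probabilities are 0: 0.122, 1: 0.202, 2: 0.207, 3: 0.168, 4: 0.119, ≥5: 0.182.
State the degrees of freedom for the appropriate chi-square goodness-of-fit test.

3

There are k = 6 categories and 2 parameters estimated from the data, so df = 6 − 1 − 2 = 3.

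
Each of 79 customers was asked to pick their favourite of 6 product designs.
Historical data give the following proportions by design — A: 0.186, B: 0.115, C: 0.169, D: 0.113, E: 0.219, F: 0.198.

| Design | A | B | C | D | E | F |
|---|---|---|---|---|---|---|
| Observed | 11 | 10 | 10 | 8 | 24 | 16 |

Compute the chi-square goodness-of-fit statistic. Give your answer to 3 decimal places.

4.560

Expected counts E_i = n·p_i: 79×0.186 = 14.694, 79×0.115 = 9.085, 79×0.169 = 13.351, 79×0.113 = 8.927, 79×0.219 = 17.301, 79×0.198 = 15.642.
A: (11 − 14.694)²/14.694 = 13.645636/14.694 = 0.9287
B: (10 − 9.085)²/9.085 = 0.837225/9.085 = 0.0922
C: (10 − 13.351)²/13.351 = 11.229201/13.351 = 0.8411
D: (8 − 8.927)²/8.927 = 0.859329/8.927 = 0.0963
E: (24 − 17.301)²/17.301 = 44.876601/17.301 = 2.5939
F: (16 − 15.642)²/15.642 = 0.128164/15.642 = 0.0082
Sum = 4.560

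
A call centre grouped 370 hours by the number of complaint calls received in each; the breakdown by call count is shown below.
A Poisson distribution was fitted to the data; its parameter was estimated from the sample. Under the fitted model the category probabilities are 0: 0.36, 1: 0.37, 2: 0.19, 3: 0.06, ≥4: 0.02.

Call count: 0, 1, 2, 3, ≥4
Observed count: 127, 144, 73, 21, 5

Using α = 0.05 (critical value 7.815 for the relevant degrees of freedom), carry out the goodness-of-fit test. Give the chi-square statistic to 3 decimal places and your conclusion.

1.604; do not reject

Expected counts E_i = n·p_i: 370×0.36 = 133.2, 370×0.37 = 136.9, 370×0.19 = 70.3, 370×0.06 = 22.2, 370×0.02 = 7.4.
cat         O        E   (O−E)²/E
0         127    133.2     0.2886
1         144    136.9     0.3682
2          73     70.3     0.1037
3          21     22.2     0.0649
≥4          5      7.4     0.7784
Sum = 1.604
df = 3. Since 1.604 < 7.815, we do not reject H₀.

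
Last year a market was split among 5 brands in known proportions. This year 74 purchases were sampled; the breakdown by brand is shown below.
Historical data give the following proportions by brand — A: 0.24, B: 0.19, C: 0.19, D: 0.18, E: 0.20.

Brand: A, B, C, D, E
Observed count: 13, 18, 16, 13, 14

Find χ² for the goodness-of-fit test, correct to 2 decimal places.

Expected counts E_i = n·p_i: 74×0.24 = 17.76, 74×0.19 = 14.06, 74×0.19 = 14.06, 74×0.18 = 13.32, 74×0.20 = 14.8.
χ² = (13−17.76)²/17.76 + (18−14.06)²/14.06 + (16−14.06)²/14.06 + (13−13.32)²/13.32 + (14−14.8)²/14.8
   = 1.276 + 1.104 + 0.268 + 0.008 + 0.043
Sum = 2.70

2.70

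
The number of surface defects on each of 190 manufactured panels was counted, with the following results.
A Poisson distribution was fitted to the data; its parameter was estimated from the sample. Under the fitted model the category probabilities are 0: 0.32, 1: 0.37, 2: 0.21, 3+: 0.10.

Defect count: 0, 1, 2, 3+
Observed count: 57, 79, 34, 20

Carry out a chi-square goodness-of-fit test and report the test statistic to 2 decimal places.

2.24

Expected counts E_i = n·p_i: 190×0.32 = 60.8, 190×0.37 = 70.3, 190×0.21 = 39.9, 190×0.10 = 19.
0: (57 − 60.8)²/60.8 = 14.44/60.8 = 0.238
1: (79 − 70.3)²/70.3 = 75.69/70.3 = 1.077
2: (34 − 39.9)²/39.9 = 34.81/39.9 = 0.872
3+: (20 − 19)²/19 = 1/19 = 0.053
Sum = 2.24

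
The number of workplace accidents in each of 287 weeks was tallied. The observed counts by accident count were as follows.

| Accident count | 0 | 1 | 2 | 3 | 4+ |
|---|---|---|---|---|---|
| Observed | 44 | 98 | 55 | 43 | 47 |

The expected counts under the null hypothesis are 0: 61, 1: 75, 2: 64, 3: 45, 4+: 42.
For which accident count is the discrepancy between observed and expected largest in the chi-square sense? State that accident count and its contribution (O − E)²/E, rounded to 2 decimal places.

1, 7.05

0: (44 − 61)²/61 = 289/61 = 4.738
1: (98 − 75)²/75 = 529/75 = 7.053
2: (55 − 64)²/64 = 81/64 = 1.266
3: (43 − 45)²/45 = 4/45 = 0.089
4+: (47 − 42)²/42 = 25/42 = 0.595
The largest term is for 1: 7.05.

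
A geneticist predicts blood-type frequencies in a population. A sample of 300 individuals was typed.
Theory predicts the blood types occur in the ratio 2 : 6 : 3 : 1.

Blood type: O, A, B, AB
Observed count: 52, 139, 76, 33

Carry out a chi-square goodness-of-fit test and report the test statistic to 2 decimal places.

Ratio total = 12. Expected counts: 300×2/12 = 50, 300×6/12 = 150, 300×3/12 = 75, 300×1/12 = 25.
cat         O        E   (O−E)²/E
O          52       50      0.080
A         139      150      0.807
B          76       75      0.013
AB         33       25      2.560
Sum = 3.46

3.46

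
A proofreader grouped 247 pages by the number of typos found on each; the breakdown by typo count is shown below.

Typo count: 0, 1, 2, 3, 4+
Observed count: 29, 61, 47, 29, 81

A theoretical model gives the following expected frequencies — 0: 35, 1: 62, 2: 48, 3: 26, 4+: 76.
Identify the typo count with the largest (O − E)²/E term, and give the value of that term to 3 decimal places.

χ² = (29−35)²/35 + (61−62)²/62 + (47−48)²/48 + (29−26)²/26 + (81−76)²/76
   = 1.0286 + 0.0161 + 0.0208 + 0.3462 + 0.3289
The largest term is for 0: 1.029.

0, 1.029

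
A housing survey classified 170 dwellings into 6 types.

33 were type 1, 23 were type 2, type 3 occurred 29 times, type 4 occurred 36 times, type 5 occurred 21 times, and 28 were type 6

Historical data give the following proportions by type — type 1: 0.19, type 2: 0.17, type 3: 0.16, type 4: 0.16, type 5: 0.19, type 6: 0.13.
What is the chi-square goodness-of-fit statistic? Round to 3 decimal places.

9.714

Expected counts E_i = n·p_i: 170×0.19 = 32.3, 170×0.17 = 28.9, 170×0.16 = 27.2, 170×0.16 = 27.2, 170×0.19 = 32.3, 170×0.13 = 22.1.
χ² = (33−32.3)²/32.3 + (23−28.9)²/28.9 + (29−27.2)²/27.2 + (36−27.2)²/27.2 + (21−32.3)²/32.3 + (28−22.1)²/22.1
   = 0.0152 + 1.2045 + 0.1191 + 2.8471 + 3.9533 + 1.5751
Sum = 9.714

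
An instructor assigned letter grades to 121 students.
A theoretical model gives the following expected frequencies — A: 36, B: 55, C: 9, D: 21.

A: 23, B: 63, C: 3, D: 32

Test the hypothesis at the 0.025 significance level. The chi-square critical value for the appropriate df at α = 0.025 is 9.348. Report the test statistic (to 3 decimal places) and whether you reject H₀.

χ² = (23−36)²/36 + (63−55)²/55 + (3−9)²/9 + (32−21)²/21
   = 4.6944 + 1.1636 + 4.0000 + 5.7619
Sum = 15.620
df = 3. Since 15.620 > 9.348, we reject H₀.

15.620; reject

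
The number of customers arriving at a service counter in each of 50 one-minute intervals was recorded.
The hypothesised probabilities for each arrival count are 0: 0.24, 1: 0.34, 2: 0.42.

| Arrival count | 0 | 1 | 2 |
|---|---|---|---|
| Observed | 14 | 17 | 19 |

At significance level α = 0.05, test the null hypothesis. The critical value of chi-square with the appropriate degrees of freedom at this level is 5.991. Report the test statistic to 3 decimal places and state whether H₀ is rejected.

Expected counts E_i = n·p_i: 50×0.24 = 12, 50×0.34 = 17, 50×0.42 = 21.
0: (14 − 12)²/12 = 4/12 = 0.3333
1: (17 − 17)²/17 = 0/17 = 0.0000
2: (19 − 21)²/21 = 4/21 = 0.1905
Sum = 0.524
df = 2. Since 0.524 < 5.991, we do not reject H₀.

0.524; do not reject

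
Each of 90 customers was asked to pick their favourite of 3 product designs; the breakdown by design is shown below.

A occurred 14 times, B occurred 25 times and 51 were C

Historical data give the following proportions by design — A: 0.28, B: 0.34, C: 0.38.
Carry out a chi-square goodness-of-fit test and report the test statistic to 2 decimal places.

14.26

Expected counts E_i = n·p_i: 90×0.28 = 25.2, 90×0.34 = 30.6, 90×0.38 = 34.2.
A: (14 − 25.2)²/25.2 = 125.44/25.2 = 4.978
B: (25 − 30.6)²/30.6 = 31.36/30.6 = 1.025
C: (51 − 34.2)²/34.2 = 282.24/34.2 = 8.253
Sum = 14.26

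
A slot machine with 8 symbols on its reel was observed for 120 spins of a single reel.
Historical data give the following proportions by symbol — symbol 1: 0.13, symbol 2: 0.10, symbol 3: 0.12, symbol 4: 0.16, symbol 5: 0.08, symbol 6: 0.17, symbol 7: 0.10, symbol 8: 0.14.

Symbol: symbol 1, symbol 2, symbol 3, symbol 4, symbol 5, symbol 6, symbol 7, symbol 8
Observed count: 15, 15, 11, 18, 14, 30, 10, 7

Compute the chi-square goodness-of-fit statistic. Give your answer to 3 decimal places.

Expected counts E_i = n·p_i: 120×0.13 = 15.6, 120×0.10 = 12, 120×0.12 = 14.4, 120×0.16 = 19.2, 120×0.08 = 9.6, 120×0.17 = 20.4, 120×0.10 = 12, 120×0.14 = 16.8.
symbol 1: (15 − 15.6)²/15.6 = 0.36/15.6 = 0.0231
symbol 2: (15 − 12)²/12 = 9/12 = 0.7500
symbol 3: (11 − 14.4)²/14.4 = 11.56/14.4 = 0.8028
symbol 4: (18 − 19.2)²/19.2 = 1.44/19.2 = 0.0750
symbol 5: (14 − 9.6)²/9.6 = 19.36/9.6 = 2.0167
symbol 6: (30 − 20.4)²/20.4 = 92.16/20.4 = 4.5176
symbol 7: (10 − 12)²/12 = 4/12 = 0.3333
symbol 8: (7 − 16.8)²/16.8 = 96.04/16.8 = 5.7167
Sum = 14.235

14.235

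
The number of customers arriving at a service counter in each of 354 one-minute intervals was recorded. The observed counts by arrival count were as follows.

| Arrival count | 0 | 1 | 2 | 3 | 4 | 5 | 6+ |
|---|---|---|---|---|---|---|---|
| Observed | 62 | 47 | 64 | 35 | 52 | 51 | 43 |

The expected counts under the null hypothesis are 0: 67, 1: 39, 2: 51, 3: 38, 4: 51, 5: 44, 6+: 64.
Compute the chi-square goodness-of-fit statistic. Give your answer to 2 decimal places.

χ² = (62−67)²/67 + (47−39)²/39 + (64−51)²/51 + (35−38)²/38 + (52−51)²/51 + (51−44)²/44 + (43−64)²/64
   = 0.373 + 1.641 + 3.314 + 0.237 + 0.020 + 1.114 + 6.891
Sum = 13.59

13.59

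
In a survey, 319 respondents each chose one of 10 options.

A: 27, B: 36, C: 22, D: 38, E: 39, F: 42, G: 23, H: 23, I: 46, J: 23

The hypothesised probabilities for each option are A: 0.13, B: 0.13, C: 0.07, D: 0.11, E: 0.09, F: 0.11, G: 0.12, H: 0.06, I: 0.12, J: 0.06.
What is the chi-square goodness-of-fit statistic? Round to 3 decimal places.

20.279

Expected counts E_i = n·p_i: 319×0.13 = 41.47, 319×0.13 = 41.47, 319×0.07 = 22.33, 319×0.11 = 35.09, 319×0.09 = 28.71, 319×0.11 = 35.09, 319×0.12 = 38.28, 319×0.06 = 19.14, 319×0.12 = 38.28, 319×0.06 = 19.14.
cat         O        E   (O−E)²/E
A          27    41.47     5.0490
B          36    41.47     0.7215
C          22    22.33     0.0049
D          38    35.09     0.2413
E          39    28.71     3.6881
F          42    35.09     1.3607
G          23    38.28     6.0992
H          23    19.14     0.7785
I          46    38.28     1.5569
J          23    19.14     0.7785
Sum = 20.279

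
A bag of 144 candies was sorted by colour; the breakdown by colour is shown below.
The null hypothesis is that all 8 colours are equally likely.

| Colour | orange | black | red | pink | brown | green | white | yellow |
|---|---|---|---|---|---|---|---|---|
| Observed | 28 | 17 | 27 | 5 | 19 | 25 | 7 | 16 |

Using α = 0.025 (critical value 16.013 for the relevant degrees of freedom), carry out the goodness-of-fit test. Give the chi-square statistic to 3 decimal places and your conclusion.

Expected count for each of the 8 categories: 144/8 = 18.
cat         O        E   (O−E)²/E
orange     28       18     5.5556
black      17       18     0.0556
red        27       18     4.5000
pink        5       18     9.3889
brown      19       18     0.0556
green      25       18     2.7222
white       7       18     6.7222
yellow     16       18     0.2222
Sum = 29.222
df = 7. Since 29.222 > 16.013, we reject H₀.

29.222; reject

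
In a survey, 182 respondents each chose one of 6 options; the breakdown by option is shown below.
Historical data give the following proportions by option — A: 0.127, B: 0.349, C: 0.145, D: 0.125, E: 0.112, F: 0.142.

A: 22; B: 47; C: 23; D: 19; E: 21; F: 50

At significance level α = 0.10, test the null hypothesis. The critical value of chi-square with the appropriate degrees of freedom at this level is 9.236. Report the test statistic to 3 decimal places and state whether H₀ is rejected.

28.000; reject

Expected counts E_i = n·p_i: 182×0.127 = 23.114, 182×0.349 = 63.518, 182×0.145 = 26.39, 182×0.125 = 22.75, 182×0.112 = 20.384, 182×0.142 = 25.844.
χ² = (22−23.114)²/23.114 + (47−63.518)²/63.518 + (23−26.39)²/26.39 + (19−22.75)²/22.75 + (21−20.384)²/20.384 + (50−25.844)²/25.844
   = 0.0537 + 4.2955 + 0.4355 + 0.6181 + 0.0186 + 22.5783
Sum = 28.000
df = 5. Since 28.000 > 9.236, we reject H₀.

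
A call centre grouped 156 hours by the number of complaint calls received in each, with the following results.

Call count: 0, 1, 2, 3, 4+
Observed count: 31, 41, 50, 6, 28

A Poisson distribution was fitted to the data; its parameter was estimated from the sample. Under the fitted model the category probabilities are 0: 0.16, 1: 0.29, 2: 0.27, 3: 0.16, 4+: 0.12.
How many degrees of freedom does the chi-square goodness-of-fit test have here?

There are k = 5 categories and 1 parameter estimated from the data, so df = 5 − 1 − 1 = 3.

3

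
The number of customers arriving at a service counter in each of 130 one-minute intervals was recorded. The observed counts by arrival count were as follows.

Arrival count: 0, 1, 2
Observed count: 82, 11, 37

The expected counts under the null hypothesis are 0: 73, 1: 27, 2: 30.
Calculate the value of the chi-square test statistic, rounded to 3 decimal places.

12.224

0: (82 − 73)²/73 = 81/73 = 1.1096
1: (11 − 27)²/27 = 256/27 = 9.4815
2: (37 − 30)²/30 = 49/30 = 1.6333
Sum = 12.224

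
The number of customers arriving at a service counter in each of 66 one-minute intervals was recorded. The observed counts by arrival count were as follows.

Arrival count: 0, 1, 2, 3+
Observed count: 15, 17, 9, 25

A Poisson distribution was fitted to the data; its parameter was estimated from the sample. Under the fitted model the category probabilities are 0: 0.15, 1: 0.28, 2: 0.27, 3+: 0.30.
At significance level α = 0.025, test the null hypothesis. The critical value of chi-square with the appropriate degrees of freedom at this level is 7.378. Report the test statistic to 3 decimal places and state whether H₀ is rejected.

8.477; reject

Expected counts E_i = n·p_i: 66×0.15 = 9.9, 66×0.28 = 18.48, 66×0.27 = 17.82, 66×0.30 = 19.8.
χ² = (15−9.9)²/9.9 + (17−18.48)²/18.48 + (9−17.82)²/17.82 + (25−19.8)²/19.8
   = 2.6273 + 0.1185 + 4.3655 + 1.3657
Sum = 8.477
df = 2. Since 8.477 > 7.378, we reject H₀.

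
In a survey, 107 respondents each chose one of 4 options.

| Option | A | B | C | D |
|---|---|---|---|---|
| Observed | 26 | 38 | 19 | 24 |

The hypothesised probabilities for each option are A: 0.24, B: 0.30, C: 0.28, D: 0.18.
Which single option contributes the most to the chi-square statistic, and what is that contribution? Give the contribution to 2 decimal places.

Expected counts E_i = n·p_i: 107×0.24 = 25.68, 107×0.30 = 32.1, 107×0.28 = 29.96, 107×0.18 = 19.26.
A: (26 − 25.68)²/25.68 = 0.1024/25.68 = 0.004
B: (38 − 32.1)²/32.1 = 34.81/32.1 = 1.084
C: (19 − 29.96)²/29.96 = 120.1216/29.96 = 4.009
D: (24 − 19.26)²/19.26 = 22.4676/19.26 = 1.167
The largest term is for C: 4.01.

C, 4.01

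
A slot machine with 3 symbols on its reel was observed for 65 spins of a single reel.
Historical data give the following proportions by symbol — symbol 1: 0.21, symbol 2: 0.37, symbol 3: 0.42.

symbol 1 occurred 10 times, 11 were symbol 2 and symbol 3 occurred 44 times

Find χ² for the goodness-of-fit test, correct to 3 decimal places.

18.273

Expected counts E_i = n·p_i: 65×0.21 = 13.65, 65×0.37 = 24.05, 65×0.42 = 27.3.
cat           O        E   (O−E)²/E
symbol 1     10    13.65     0.9760
symbol 2     11    24.05     7.0812
symbol 3     44     27.3    10.2158
Sum = 18.273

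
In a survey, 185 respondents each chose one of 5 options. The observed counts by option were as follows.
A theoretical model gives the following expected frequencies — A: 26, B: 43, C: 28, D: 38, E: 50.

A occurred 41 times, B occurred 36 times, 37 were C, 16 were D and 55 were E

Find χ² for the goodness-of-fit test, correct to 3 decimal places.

χ² = (41−26)²/26 + (36−43)²/43 + (37−28)²/28 + (16−38)²/38 + (55−50)²/50
   = 8.6538 + 1.1395 + 2.8929 + 12.7368 + 0.5000
Sum = 25.923

25.923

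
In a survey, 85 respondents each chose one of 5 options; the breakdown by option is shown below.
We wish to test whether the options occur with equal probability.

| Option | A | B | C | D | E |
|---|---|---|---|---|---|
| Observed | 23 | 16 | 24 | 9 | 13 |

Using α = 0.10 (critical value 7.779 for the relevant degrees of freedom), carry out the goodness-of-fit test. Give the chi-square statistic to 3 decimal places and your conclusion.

Expected count for each of the 5 categories: 85/5 = 17.
cat         O        E   (O−E)²/E
A          23       17     2.1176
B          16       17     0.0588
C          24       17     2.8824
D           9       17     3.7647
E          13       17     0.9412
Sum = 9.765
df = 4. Since 9.765 > 7.779, we reject H₀.

9.765; reject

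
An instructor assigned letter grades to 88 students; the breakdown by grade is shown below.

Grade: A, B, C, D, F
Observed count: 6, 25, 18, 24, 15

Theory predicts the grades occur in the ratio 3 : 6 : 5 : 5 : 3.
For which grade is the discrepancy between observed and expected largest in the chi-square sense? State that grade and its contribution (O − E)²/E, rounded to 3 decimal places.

A, 3.000

Ratio total = 22. Expected counts: 88×3/22 = 12, 88×6/22 = 24, 88×5/22 = 20, 88×5/22 = 20, 88×3/22 = 12.
χ² = (6−12)²/12 + (25−24)²/24 + (18−20)²/20 + (24−20)²/20 + (15−12)²/12
   = 3.0000 + 0.0417 + 0.2000 + 0.8000 + 0.7500
The largest term is for A: 3.000.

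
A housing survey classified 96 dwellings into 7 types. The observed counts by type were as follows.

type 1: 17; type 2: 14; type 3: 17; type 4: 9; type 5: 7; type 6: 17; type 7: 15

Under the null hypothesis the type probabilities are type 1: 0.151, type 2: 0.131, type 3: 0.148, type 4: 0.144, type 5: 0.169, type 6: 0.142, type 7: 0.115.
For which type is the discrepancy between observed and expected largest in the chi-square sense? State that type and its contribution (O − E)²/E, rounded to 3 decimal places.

type 5, 5.244

Expected counts E_i = n·p_i: 96×0.151 = 14.496, 96×0.131 = 12.576, 96×0.148 = 14.208, 96×0.144 = 13.824, 96×0.169 = 16.224, 96×0.142 = 13.632, 96×0.115 = 11.04.
cat         O        E   (O−E)²/E
type 1     17   14.496     0.4325
type 2     14   12.576     0.1612
type 3     17   14.208     0.5487
type 4      9   13.824     1.6834
type 5      7   16.224     5.2442
type 6     17   13.632     0.8321
type 7     15    11.04     1.4204
The largest term is for type 5: 5.244.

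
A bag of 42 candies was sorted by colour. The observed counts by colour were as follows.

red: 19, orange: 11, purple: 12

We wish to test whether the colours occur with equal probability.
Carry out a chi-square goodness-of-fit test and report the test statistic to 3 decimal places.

Under H₀ each category has probability 1/3, so each expected count is 42/3 = 14.
red: (19 − 14)²/14 = 25/14 = 1.7857
orange: (11 − 14)²/14 = 9/14 = 0.6429
purple: (12 − 14)²/14 = 4/14 = 0.2857
Sum = 2.714

2.714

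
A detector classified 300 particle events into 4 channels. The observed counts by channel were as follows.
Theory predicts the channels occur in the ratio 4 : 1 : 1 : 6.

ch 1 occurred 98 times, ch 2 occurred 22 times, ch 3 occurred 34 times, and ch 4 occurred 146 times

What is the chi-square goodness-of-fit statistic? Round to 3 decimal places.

3.747

Ratio total = 12. Expected counts: 300×4/12 = 100, 300×1/12 = 25, 300×1/12 = 25, 300×6/12 = 150.
ch 1: (98 − 100)²/100 = 4/100 = 0.0400
ch 2: (22 − 25)²/25 = 9/25 = 0.3600
ch 3: (34 − 25)²/25 = 81/25 = 3.2400
ch 4: (146 − 150)²/150 = 16/150 = 0.1067
Sum = 3.747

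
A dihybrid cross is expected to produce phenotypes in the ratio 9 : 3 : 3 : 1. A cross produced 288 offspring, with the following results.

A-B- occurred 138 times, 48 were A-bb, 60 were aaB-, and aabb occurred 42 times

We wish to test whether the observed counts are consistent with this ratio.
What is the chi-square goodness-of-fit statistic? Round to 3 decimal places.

36.889

Ratio total = 16. Expected counts: 288×9/16 = 162, 288×3/16 = 54, 288×3/16 = 54, 288×1/16 = 18.
χ² = (138−162)²/162 + (48−54)²/54 + (60−54)²/54 + (42−18)²/18
   = 3.5556 + 0.6667 + 0.6667 + 32.0000
Sum = 36.889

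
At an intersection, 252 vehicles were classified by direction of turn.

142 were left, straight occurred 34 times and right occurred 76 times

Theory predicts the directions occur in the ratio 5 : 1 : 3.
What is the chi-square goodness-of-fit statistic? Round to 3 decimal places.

Ratio total = 9. Expected counts: 252×5/9 = 140, 252×1/9 = 28, 252×3/9 = 84.
left: (142 − 140)²/140 = 4/140 = 0.0286
straight: (34 − 28)²/28 = 36/28 = 1.2857
right: (76 − 84)²/84 = 64/84 = 0.7619
Sum = 2.076

2.076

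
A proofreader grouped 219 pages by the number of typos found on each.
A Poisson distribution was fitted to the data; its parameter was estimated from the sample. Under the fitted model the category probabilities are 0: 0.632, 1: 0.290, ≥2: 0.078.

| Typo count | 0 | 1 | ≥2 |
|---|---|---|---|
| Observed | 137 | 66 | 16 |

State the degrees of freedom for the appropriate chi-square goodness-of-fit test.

There are k = 3 categories and 1 parameter estimated from the data, so df = 3 − 1 − 1 = 1.

1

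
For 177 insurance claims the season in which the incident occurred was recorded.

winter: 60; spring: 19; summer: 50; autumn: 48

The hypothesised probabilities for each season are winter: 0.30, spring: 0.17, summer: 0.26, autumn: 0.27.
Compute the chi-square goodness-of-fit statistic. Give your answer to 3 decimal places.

Expected counts E_i = n·p_i: 177×0.30 = 53.1, 177×0.17 = 30.09, 177×0.26 = 46.02, 177×0.27 = 47.79.
χ² = (60−53.1)²/53.1 + (19−30.09)²/30.09 + (50−46.02)²/46.02 + (48−47.79)²/47.79
   = 0.8966 + 4.0873 + 0.3442 + 0.0009
Sum = 5.329

5.329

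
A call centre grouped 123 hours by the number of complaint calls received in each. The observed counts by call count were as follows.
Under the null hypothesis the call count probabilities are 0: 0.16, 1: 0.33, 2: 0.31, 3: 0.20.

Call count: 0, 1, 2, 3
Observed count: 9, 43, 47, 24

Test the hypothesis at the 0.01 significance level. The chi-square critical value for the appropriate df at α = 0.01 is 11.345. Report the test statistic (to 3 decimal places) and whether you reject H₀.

Expected counts E_i = n·p_i: 123×0.16 = 19.68, 123×0.33 = 40.59, 123×0.31 = 38.13, 123×0.20 = 24.6.
0: (9 − 19.68)²/19.68 = 114.0624/19.68 = 5.7959
1: (43 − 40.59)²/40.59 = 5.8081/40.59 = 0.1431
2: (47 − 38.13)²/38.13 = 78.6769/38.13 = 2.0634
3: (24 − 24.6)²/24.6 = 0.36/24.6 = 0.0146
Sum = 8.017
df = 3. Since 8.017 < 11.345, we do not reject H₀.

8.017; do not reject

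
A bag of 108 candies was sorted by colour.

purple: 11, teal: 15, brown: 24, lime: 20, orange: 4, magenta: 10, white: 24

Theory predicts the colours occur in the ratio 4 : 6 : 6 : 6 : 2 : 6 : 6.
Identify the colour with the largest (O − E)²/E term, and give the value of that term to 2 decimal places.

magenta, 3.56

Ratio total = 36. Expected counts: 108×4/36 = 12, 108×6/36 = 18, 108×6/36 = 18, 108×6/36 = 18, 108×2/36 = 6, 108×6/36 = 18, 108×6/36 = 18.
χ² = (11−12)²/12 + (15−18)²/18 + (24−18)²/18 + (20−18)²/18 + (4−6)²/6 + (10−18)²/18 + (24−18)²/18
   = 0.083 + 0.500 + 2.000 + 0.222 + 0.667 + 3.556 + 2.000
The largest term is for magenta: 3.56.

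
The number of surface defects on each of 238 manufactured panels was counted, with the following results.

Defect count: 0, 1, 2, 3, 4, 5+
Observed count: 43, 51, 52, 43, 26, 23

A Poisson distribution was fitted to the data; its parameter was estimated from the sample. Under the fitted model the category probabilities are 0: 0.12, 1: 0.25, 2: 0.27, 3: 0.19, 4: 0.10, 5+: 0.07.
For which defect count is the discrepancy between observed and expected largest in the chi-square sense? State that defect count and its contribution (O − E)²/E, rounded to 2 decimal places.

0, 7.30

Expected counts E_i = n·p_i: 238×0.12 = 28.56, 238×0.25 = 59.5, 238×0.27 = 64.26, 238×0.19 = 45.22, 238×0.10 = 23.8, 238×0.07 = 16.66.
cat         O        E   (O−E)²/E
0          43    28.56      7.301
1          51     59.5      1.214
2          52    64.26      2.339
3          43    45.22      0.109
4          26     23.8      0.203
5+         23    16.66      2.413
The largest term is for 0: 7.30.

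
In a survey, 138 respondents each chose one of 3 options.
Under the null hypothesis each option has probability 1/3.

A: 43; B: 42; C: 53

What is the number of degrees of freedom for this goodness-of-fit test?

2

There are k = 3 categories and no parameters were estimated from the data, so df = 3 − 1 = 2.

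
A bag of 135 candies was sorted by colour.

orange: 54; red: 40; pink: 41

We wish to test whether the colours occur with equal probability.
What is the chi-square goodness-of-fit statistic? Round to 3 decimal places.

Expected count for each of the 3 categories: 135/3 = 45.
χ² = (54−45)²/45 + (40−45)²/45 + (41−45)²/45
   = 1.8000 + 0.5556 + 0.3556
Sum = 2.711

2.711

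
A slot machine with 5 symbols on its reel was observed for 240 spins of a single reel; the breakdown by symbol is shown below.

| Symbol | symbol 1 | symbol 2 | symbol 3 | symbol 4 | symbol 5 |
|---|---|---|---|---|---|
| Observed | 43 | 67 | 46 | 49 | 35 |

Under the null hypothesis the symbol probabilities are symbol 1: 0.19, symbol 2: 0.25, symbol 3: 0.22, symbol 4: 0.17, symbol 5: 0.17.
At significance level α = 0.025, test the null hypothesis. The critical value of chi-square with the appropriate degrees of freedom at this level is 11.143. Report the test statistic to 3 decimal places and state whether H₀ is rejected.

4.313; do not reject

Expected counts E_i = n·p_i: 240×0.19 = 45.6, 240×0.25 = 60, 240×0.22 = 52.8, 240×0.17 = 40.8, 240×0.17 = 40.8.
cat           O        E   (O−E)²/E
symbol 1     43     45.6     0.1482
symbol 2     67       60     0.8167
symbol 3     46     52.8     0.8758
symbol 4     49     40.8     1.6480
symbol 5     35     40.8     0.8245
Sum = 4.313
df = 4. Since 4.313 < 11.143, we do not reject H₀.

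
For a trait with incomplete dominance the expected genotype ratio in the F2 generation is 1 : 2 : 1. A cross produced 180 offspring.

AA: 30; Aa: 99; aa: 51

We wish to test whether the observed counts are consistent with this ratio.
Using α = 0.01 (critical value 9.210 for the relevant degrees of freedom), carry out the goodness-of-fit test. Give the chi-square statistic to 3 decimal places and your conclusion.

Ratio total = 4. Expected counts: 180×1/4 = 45, 180×2/4 = 90, 180×1/4 = 45.
AA: (30 − 45)²/45 = 225/45 = 5.0000
Aa: (99 − 90)²/90 = 81/90 = 0.9000
aa: (51 − 45)²/45 = 36/45 = 0.8000
Sum = 6.700
df = 2. Since 6.700 < 9.210, we do not reject H₀.

6.700; do not reject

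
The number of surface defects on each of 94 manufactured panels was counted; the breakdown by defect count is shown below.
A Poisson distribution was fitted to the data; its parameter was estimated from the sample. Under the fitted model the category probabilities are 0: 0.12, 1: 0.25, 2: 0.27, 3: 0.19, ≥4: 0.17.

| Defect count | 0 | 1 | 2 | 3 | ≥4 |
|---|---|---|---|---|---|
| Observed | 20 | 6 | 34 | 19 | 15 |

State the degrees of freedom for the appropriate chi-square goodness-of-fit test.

There are k = 5 categories and 1 parameter estimated from the data, so df = 5 − 1 − 1 = 3.

3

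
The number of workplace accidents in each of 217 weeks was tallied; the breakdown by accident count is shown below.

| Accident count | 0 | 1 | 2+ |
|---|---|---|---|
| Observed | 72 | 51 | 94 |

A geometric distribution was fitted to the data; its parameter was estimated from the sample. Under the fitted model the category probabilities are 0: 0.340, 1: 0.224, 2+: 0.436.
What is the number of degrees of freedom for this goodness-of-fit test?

1

There are k = 3 categories and 1 parameter estimated from the data, so df = 3 − 1 − 1 = 1.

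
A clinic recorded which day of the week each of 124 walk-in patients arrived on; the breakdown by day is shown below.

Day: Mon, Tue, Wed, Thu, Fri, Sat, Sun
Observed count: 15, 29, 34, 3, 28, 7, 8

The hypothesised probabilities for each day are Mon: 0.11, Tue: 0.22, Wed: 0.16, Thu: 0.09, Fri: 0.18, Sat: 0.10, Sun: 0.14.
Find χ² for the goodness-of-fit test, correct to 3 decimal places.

25.160

Expected counts E_i = n·p_i: 124×0.11 = 13.64, 124×0.22 = 27.28, 124×0.16 = 19.84, 124×0.09 = 11.16, 124×0.18 = 22.32, 124×0.10 = 12.4, 124×0.14 = 17.36.
χ² = (15−13.64)²/13.64 + (29−27.28)²/27.28 + (34−19.84)²/19.84 + (3−11.16)²/11.16 + (28−22.32)²/22.32 + (7−12.4)²/12.4 + (8−17.36)²/17.36
   = 0.1356 + 0.1084 + 10.1061 + 5.9665 + 1.4454 + 2.3516 + 5.0466
Sum = 25.160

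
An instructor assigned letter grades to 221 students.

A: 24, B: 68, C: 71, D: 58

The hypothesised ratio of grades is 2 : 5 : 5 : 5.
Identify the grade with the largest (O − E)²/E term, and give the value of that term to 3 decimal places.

Ratio total = 17. Expected counts: 221×2/17 = 26, 221×5/17 = 65, 221×5/17 = 65, 221×5/17 = 65.
χ² = (24−26)²/26 + (68−65)²/65 + (71−65)²/65 + (58−65)²/65
   = 0.1538 + 0.1385 + 0.5538 + 0.7538
The largest term is for D: 0.754.

D, 0.754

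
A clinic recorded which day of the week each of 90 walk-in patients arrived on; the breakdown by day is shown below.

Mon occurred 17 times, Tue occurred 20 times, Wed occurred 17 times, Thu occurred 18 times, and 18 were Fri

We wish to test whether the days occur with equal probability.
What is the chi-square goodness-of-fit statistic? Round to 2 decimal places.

0.33

Under H₀ each category has probability 1/5, so each expected count is 90/5 = 18.
cat         O        E   (O−E)²/E
Mon        17       18      0.056
Tue        20       18      0.222
Wed        17       18      0.056
Thu        18       18      0.000
Fri        18       18      0.000
Sum = 0.33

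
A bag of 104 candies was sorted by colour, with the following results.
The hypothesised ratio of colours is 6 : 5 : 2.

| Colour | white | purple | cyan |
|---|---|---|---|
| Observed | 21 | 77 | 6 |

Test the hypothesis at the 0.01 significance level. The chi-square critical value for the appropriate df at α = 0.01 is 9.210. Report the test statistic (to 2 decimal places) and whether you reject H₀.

55.66; reject

Ratio total = 13. Expected counts: 104×6/13 = 48, 104×5/13 = 40, 104×2/13 = 16.
cat         O        E   (O−E)²/E
white      21       48     15.188
purple     77       40     34.225
cyan        6       16      6.250
Sum = 55.66
df = 2. Since 55.66 > 9.210, we reject H₀.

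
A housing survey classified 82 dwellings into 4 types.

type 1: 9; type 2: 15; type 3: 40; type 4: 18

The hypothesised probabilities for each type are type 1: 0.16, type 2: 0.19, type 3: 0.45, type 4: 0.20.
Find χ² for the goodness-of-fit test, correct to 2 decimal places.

1.73

Expected counts E_i = n·p_i: 82×0.16 = 13.12, 82×0.19 = 15.58, 82×0.45 = 36.9, 82×0.20 = 16.4.
χ² = (9−13.12)²/13.12 + (15−15.58)²/15.58 + (40−36.9)²/36.9 + (18−16.4)²/16.4
   = 1.294 + 0.022 + 0.260 + 0.156
Sum = 1.73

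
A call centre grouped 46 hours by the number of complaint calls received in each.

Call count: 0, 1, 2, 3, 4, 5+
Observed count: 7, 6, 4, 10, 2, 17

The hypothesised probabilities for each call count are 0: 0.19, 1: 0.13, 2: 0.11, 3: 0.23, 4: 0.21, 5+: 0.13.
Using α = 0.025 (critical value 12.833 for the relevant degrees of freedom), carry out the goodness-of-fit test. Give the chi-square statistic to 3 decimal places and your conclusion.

Expected counts E_i = n·p_i: 46×0.19 = 8.74, 46×0.13 = 5.98, 46×0.11 = 5.06, 46×0.23 = 10.58, 46×0.21 = 9.66, 46×0.13 = 5.98.
0: (7 − 8.74)²/8.74 = 3.0276/8.74 = 0.3464
1: (6 − 5.98)²/5.98 = 0.0004/5.98 = 0.0001
2: (4 − 5.06)²/5.06 = 1.1236/5.06 = 0.2221
3: (10 − 10.58)²/10.58 = 0.3364/10.58 = 0.0318
4: (2 − 9.66)²/9.66 = 58.6756/9.66 = 6.0741
5+: (17 − 5.98)²/5.98 = 121.4404/5.98 = 20.3078
Sum = 26.982
df = 5. Since 26.982 > 12.833, we reject H₀.

26.982; reject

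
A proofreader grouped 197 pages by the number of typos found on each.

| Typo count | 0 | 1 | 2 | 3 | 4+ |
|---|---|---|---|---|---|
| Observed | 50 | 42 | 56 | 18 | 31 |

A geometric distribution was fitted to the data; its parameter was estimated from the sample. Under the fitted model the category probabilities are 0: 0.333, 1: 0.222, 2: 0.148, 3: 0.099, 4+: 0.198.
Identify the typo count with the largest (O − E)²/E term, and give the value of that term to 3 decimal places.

2, 24.715

Expected counts E_i = n·p_i: 197×0.333 = 65.601, 197×0.222 = 43.734, 197×0.148 = 29.156, 197×0.099 = 19.503, 197×0.198 = 39.006.
χ² = (50−65.601)²/65.601 + (42−43.734)²/43.734 + (56−29.156)²/29.156 + (18−19.503)²/19.503 + (31−39.006)²/39.006
   = 3.7102 + 0.0688 + 24.7153 + 0.1158 + 1.6432
The largest term is for 2: 24.715.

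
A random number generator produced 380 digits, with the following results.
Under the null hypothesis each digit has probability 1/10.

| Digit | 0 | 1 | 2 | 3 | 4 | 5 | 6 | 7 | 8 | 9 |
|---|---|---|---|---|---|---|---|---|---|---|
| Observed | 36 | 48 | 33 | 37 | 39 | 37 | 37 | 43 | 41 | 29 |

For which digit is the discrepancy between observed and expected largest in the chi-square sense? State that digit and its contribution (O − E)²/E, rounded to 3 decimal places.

1, 2.632

Expected count for each of the 10 categories: 380/10 = 38.
0: (36 − 38)²/38 = 4/38 = 0.1053
1: (48 − 38)²/38 = 100/38 = 2.6316
2: (33 − 38)²/38 = 25/38 = 0.6579
3: (37 − 38)²/38 = 1/38 = 0.0263
4: (39 − 38)²/38 = 1/38 = 0.0263
5: (37 − 38)²/38 = 1/38 = 0.0263
6: (37 − 38)²/38 = 1/38 = 0.0263
7: (43 − 38)²/38 = 25/38 = 0.6579
8: (41 − 38)²/38 = 9/38 = 0.2368
9: (29 − 38)²/38 = 81/38 = 2.1316
The largest term is for 1: 2.632.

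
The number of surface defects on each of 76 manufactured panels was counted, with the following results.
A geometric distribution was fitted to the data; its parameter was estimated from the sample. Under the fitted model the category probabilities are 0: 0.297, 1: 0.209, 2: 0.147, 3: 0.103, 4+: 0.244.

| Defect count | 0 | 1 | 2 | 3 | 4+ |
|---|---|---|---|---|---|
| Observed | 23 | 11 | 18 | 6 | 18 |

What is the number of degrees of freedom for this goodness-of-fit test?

3

There are k = 5 categories and 1 parameter estimated from the data, so df = 5 − 1 − 1 = 3.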